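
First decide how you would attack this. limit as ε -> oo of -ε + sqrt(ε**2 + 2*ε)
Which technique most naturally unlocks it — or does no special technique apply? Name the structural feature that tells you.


Verdict: conjugate multiplication — the ∞ − ∞ radical form is the exact trigger for the conjugate maneuver.


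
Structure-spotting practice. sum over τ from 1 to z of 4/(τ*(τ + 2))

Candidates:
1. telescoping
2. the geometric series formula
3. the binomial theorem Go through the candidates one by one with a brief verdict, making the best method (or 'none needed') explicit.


Technique: telescoping — the summand 4/(τ*(τ + 2)) decomposes into fractions whose poles differ by an integer shift — the series collapses.
- telescoping: yes, a natural case for it.
- the geometric series formula — the term-to-term ratio drifts with the index — the one thing the geometric formula cannot absorb.
- the binomial theorem: the terms lack the binomial-coefficient-weighted complementary-power pattern of an expansion.


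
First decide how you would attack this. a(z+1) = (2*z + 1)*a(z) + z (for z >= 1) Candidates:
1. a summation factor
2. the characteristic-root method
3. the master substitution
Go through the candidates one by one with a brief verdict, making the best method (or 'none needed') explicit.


Method: a summation factor — with the index-dependent coefficient 2*z + 1, dividing by the cumulative product turns the left side into a pure difference.
- a summation factor: applies; the problem has the shape this method handles.
- the characteristic-root method: an index-dependent weight blocks the pure exponential ansatz.
- the master substitution — the recursion shifts the index rather than dividing it.


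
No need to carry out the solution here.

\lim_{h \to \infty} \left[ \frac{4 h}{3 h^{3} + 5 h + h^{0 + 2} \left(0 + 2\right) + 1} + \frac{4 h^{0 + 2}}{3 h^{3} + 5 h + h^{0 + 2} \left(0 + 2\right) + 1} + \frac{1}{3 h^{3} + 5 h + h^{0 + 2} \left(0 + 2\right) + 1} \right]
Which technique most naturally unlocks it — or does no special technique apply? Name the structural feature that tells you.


Technique: dominant-term comparison — as h grows, only the highest-degree terms matter — compare leading terms and read the limit off. Viewed as a single quotient this is an ∞/∞ form — an at-infinity application of l'Hôpital's rule would also resolve it; comparing leading growth reads the answer without differentiating.


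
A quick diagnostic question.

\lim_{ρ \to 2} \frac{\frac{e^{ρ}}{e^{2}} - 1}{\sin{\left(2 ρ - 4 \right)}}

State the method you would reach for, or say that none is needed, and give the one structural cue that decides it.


Best approach: l'Hôpital's rule (0/0) — plug in 2: top and bottom both hit zero, so differentiate each and retry. Expanding numerator and denominator to first order gives the same value — the rule automates exactly that.


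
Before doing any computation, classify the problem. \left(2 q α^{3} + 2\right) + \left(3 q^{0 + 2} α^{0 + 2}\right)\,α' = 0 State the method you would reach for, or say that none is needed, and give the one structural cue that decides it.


Best approach: the exact-equation method — because the two cross partials coincide, the form is conservative as written — recover its potential in (q, α).


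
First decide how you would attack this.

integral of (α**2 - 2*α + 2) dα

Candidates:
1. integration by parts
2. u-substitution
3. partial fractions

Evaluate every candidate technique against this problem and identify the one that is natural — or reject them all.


Best approach: no special technique — a term-by-term power-rule job in α; no substitution or rearrangement earns its keep here.
- integration by parts: parts would only shuffle a directly integrable integrand.
- u-substitution — no substitution does more than relabel what direct integration already handles.
- partial fractions: the expression is not a ratio of polynomials that decomposes further.


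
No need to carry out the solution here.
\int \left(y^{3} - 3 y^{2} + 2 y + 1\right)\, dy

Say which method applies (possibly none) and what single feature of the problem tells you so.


Technique: no special technique — every term is a constant multiple of a power of y; term-wise power-rule integration needs no preliminary transformation.


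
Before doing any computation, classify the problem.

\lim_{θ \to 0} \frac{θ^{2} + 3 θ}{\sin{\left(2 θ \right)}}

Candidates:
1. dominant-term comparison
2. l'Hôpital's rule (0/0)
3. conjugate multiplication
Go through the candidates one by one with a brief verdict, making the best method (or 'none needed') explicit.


Best approach: l'Hôpital's rule (0/0) — substituting 0 gives 0 over 0; differentiate top and bottom once and re-evaluate. The standard small-argument limits would also carry it; the rule is the systematic route.
- dominant-term comparison — no ranking of term growth rates resolves the limit here.
- l'Hôpital's rule (0/0): a fit — the right tool for this form.
- conjugate multiplication — no divergent radical difference is present for a conjugate pair to cancel.


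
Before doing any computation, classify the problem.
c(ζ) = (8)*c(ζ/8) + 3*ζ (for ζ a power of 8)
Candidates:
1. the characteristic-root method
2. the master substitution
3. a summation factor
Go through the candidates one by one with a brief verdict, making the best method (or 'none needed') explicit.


Technique: the master substitution — the argument contracts 8-fold per step: reindex ζ exponentially and solve the linear recurrence in the new index.
- the characteristic-root method: the recursion divides its index rather than shifting it — outside the constant-shift family the root method covers.
- the master substitution: a fit — the right tool for this form.
- a summation factor — a divided-index call is outside the fixed-shift first-order family a summation factor normalizes.


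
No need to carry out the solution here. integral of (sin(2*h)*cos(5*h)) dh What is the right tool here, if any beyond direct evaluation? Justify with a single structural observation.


Verdict: a trigonometric identity — cross-frequency products like sin(2*h)*cos(5*h) are the textbook product-to-sum case — the identity converts them to directly integrable sinusoids.


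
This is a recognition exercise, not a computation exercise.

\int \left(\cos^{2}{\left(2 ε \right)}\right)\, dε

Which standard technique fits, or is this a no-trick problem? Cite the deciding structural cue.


Method: a trigonometric identity — the even trigonometric power \cos^{2}{\left(2 ε \right)} reduces by a double-angle identity before any integration is attempted.


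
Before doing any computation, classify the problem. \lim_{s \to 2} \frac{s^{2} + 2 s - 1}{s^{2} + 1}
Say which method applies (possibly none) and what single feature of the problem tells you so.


Diagnosis: no special technique — nothing blocks direct substitution at 2: plug in and finish.


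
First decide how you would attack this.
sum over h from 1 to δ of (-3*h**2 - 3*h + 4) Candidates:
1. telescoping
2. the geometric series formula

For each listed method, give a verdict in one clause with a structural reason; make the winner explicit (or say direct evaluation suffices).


Technique: no special technique — no cancellation, no constant ratio, no binomial weights — just polynomial terms summed directly.
- telescoping: as presented, consecutive terms share no shifted copy to cancel against — no rewrite is on display to change that.
- the geometric series formula: the term-to-term ratio drifts with the index — the one thing the geometric formula cannot absorb.


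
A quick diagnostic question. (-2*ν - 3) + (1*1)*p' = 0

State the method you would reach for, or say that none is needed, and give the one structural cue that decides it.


Best approach: no special technique — the slope is a function of ν alone, so integrate both sides directly.


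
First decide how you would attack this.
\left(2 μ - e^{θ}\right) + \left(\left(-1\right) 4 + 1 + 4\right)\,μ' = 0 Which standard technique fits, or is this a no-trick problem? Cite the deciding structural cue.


Technique: a linear integrating factor — arrange it as μ' + 2·μ = (the forcing term) and the integrating factor does the rest.


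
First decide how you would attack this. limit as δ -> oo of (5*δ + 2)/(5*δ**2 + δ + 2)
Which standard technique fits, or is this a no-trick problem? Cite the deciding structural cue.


Diagnosis: dominant-term comparison — divide through by the highest power of δ; every lower-order term dies and the dominant terms decide the limit. Differentiating the expression as a single quotient would eventually settle it as well; matching dominant growth settles it immediately.


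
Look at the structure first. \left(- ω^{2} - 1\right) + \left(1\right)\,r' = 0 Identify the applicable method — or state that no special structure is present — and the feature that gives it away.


Verdict: no special technique — the slope is a function of ω alone, so integrate both sides directly.


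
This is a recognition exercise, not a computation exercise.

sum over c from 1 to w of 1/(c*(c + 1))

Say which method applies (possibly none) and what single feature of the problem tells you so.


Technique: telescoping — split 1/(c*(c + 1)) by partial fractions and the pieces are one function at shifted arguments — interior terms cancel.


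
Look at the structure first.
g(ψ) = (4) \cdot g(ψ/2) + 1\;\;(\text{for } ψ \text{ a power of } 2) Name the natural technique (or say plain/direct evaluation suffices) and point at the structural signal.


Technique: the master substitution — treat m = log base 2 of ψ as the new clock: one recursion step advances m by one while ψ scales by 2.


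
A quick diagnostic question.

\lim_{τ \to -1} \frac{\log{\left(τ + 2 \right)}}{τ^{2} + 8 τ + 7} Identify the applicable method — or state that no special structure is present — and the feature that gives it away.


Verdict: l'Hôpital's rule (0/0) — plug in -1: top and bottom both hit zero, so differentiate each and retry. The standard small-argument limits would also carry it; the rule is the systematic route.


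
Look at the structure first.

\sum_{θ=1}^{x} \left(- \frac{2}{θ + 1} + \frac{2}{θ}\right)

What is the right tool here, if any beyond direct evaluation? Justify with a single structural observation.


Technique: telescoping — spot the paired structure — each term adds \frac{2}{θ} and subtracts its successor value, which the next term restores: the definition of a telescoping chain.


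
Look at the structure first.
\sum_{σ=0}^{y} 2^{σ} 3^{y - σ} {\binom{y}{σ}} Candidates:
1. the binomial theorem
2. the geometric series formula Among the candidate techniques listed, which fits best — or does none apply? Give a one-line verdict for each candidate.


Best approach: the binomial theorem — the summand is term σ of a binomial expansion in 2 and 3; the whole sum is a single power.
- the binomial theorem: applicable, and directly so.
- the geometric series formula — the term-to-term ratio changes with the index, so the geometric formula cannot close it.


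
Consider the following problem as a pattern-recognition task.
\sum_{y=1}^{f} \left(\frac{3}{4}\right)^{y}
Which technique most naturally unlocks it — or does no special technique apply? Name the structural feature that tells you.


Best approach: the geometric series formula — the ratio of consecutive terms is the constant \frac{3}{4}, independent of the index — a geometric sum.


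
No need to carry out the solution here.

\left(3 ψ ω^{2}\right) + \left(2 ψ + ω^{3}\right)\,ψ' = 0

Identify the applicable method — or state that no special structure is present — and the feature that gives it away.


Technique: the exact-equation method — take the mixed partials of 3 ψ ω^{2} and 2 ψ + ω^{3}: they are equal, which certifies an exact differential.


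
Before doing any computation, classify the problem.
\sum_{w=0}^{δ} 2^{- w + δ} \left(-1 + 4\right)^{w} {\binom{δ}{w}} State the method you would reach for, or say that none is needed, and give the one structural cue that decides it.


Verdict: the binomial theorem — the summand is term w of a binomial expansion in (-1 + 4) and 2; the whole sum is a single power.


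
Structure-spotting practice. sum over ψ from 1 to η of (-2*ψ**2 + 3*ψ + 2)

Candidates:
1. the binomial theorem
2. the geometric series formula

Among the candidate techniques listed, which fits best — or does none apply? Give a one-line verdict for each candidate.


Method: no special technique — no cancellation, no constant ratio, no binomial weights — just polynomial terms summed directly.
- the binomial theorem: the terms do not reassemble into a binomial power.
- the geometric series formula — consecutive terms are not related by a fixed multiplier.


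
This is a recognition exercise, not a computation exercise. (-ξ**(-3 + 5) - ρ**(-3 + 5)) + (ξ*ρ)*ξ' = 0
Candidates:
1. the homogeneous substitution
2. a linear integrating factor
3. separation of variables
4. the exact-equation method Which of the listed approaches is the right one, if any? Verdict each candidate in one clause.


Diagnosis: the homogeneous substitution — the slope's numerator and denominator have matching total degree, so it depends only on ξ/ρ and the ratio substitution collapses it. This doubles as a Bernoulli equation in the unknown as written; the homogeneous route needs no setup at all.
- the homogeneous substitution — yes, a natural case for it.
- a linear integrating factor: the unknown enters nonlinearly (through a power, a denominator, or a transcendental function), which the linear integrating-factor recipe cannot absorb as-is — any repair would come from a preliminary substitution, not the factor.
- separation of variables — the two dependences do not factor apart.
- the exact-equation method: the mixed-partials test fails on this split — it is not an exact differential as presented.


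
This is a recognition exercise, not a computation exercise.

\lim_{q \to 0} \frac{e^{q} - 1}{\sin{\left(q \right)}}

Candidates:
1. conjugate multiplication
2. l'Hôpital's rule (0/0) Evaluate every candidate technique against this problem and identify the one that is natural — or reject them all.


Best approach: l'Hôpital's rule (0/0) — substituting 0 gives 0 over 0; differentiate top and bottom once and re-evaluate. Expanding numerator and denominator to first order gives the same value — the rule automates exactly that.
- conjugate multiplication — the conjugate move applies to radical differences, which this is not.
- l'Hôpital's rule (0/0): yes, a natural case for it.


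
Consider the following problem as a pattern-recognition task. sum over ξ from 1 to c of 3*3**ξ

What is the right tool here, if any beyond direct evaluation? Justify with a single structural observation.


Diagnosis: the geometric series formula — each term is 3 times the previous one, so the geometric-series formula applies directly.


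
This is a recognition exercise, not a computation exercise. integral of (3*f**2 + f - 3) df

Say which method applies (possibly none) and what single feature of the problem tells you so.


Best approach: no special technique — nothing composite, nothing rational, nothing trigonometric — each constant-multiple power of f integrates by the power rule alone.


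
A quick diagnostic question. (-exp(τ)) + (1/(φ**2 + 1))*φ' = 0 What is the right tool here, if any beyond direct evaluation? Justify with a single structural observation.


Diagnosis: separation of variables — separating collects all φ-dependence with the derivative and leaves all τ-dependence opposite: variables separate. An exactness check succeeds on this form as well — separation and the potential function arrive at the same answer, separation more directly.


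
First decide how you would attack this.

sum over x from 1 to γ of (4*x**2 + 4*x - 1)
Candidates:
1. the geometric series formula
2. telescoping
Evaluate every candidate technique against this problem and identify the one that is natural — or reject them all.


Technique: no special technique — with only polynomial terms in x present, the classical sum-of-powers identities are all you need.
- the geometric series formula — dividing successive terms gives an index-dependent quantity, not a constant.
- telescoping: writing out consecutive terms as given produces no pairwise cancellation.


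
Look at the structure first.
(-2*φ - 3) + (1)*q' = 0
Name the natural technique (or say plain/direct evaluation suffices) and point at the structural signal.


Verdict: no special technique — solved for the derivative, q never appears on the right — this is a direct integration in φ, not a differential-equations problem at heart.


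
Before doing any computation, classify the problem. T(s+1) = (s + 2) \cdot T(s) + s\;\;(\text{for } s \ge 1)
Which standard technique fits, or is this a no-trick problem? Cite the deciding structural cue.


Best approach: a summation factor — rescale the sequence by the product of the weights s + 2 so far — the recurrence collapses to a plain running sum.


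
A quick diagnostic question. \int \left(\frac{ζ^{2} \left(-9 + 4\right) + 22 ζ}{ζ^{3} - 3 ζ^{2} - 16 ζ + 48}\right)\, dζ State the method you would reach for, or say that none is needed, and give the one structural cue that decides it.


Method: partial fractions — the integrand is a proper rational function and its denominator ζ^{3} - 3 ζ^{2} - 16 ζ + 48 factors into distinct pieces, so it splits into simple fractions.


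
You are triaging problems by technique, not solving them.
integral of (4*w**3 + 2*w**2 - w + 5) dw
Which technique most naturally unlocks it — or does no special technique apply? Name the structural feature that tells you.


Technique: no special technique — a term-by-term power-rule job in w; no substitution or rearrangement earns its keep here.


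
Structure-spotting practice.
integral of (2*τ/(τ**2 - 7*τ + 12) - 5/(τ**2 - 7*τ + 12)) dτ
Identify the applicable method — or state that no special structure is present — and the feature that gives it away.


Best approach: partial fractions — the factorization of τ**2 - 7*τ + 12 is the whole battle; after it, each term is a table integral.


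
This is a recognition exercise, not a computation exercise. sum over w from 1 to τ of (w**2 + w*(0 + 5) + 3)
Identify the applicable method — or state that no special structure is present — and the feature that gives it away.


Best approach: no special technique — the sum is polynomial through and through; closed forms for each power of w finish it directly.


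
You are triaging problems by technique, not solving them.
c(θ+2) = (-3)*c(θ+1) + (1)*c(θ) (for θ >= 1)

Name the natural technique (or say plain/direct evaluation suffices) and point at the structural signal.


Technique: the characteristic-root method — constant coefficients and linearity mean the ansatz r^θ reduces it to solving the characteristic polynomial.


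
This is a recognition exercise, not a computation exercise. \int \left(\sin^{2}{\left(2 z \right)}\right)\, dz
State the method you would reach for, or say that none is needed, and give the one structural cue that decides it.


Diagnosis: a trigonometric identity — the exponent on \sin^{2}{\left(2 z \right)} is even — the power-reduction identity is the standard preprocessing step.


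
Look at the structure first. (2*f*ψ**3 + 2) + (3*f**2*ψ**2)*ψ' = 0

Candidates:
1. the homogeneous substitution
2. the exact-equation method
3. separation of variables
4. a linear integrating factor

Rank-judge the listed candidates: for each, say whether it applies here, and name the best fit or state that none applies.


Method: the exact-equation method — this form is already the differential of something: the matching mixed partials of 2*f*ψ**3 + 2 and 3*f**2*ψ**2 prove it.
- the homogeneous substitution: the slope is not a function of the ratio of the variables alone.
- the exact-equation method — yes — fits the structure here.
- separation of variables: no division isolates the independent variable from the unknown.
- a linear integrating factor: a nonlinear term in the unknown puts this outside the integrating-factor template.


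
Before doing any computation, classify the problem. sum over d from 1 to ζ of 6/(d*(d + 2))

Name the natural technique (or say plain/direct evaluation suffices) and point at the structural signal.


Best approach: telescoping — after splitting 6/(d*(d + 2)) into partial fractions, the pieces are shifted copies of one function and cancel telescopically.


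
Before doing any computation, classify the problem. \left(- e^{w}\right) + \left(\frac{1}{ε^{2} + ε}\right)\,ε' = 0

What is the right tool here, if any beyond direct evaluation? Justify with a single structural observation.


Diagnosis: separation of variables — a product of single-variable factors, e^{w} and ε^{2} + ε — the textbook separable form. A Bernoulli substitution applies to this equation as given; separation takes the same equation in its displayed form.


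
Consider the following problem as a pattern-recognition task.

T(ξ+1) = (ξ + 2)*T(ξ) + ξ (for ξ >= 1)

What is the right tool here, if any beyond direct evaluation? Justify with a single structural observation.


Best approach: a summation factor — the coefficient ξ + 2 drifts with the index, so no fixed root exists; normalizing by the cumulative product telescopes it.


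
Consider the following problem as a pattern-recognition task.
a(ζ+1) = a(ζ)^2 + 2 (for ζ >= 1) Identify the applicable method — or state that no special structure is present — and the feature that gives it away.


Verdict: no special technique — the update rule curves (it is not linear in the unknown sequence), so no superposition-based closed form attaches — iterate or study it directly.


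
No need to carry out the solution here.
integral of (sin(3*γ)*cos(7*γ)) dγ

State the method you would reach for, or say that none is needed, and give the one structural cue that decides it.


Diagnosis: a trigonometric identity — two sinusoids at different rates multiply in sin(3*γ)*cos(7*γ); the product-to-sum identity uncouples them.


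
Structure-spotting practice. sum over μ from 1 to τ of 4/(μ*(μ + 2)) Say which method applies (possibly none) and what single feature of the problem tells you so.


Technique: telescoping — poles of 4/(μ*(μ + 2)) differ by an integer, the telltale of a telescoping partial-fraction sum.


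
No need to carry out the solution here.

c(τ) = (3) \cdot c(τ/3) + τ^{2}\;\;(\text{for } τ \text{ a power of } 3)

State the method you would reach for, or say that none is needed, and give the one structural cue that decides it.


Technique: the master substitution — the argument contracts 3-fold per step: reindex τ exponentially and solve the linear recurrence in the new index.


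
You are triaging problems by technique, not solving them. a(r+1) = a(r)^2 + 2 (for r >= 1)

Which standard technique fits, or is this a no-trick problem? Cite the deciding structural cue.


Technique: no special technique — the sequence value feeds back through itself nonlinearly — linear superposition fails, and every superposition-based closed form fails with it.


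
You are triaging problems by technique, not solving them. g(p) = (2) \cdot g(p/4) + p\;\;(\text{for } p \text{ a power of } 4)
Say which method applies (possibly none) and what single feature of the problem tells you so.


Best approach: the master substitution — the argument shrinks by the factor 4, so measure the index on a logarithmic scale and the recursion becomes a shift.


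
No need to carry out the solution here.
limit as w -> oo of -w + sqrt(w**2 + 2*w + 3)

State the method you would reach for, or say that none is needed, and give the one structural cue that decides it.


Verdict: conjugate multiplication — the difference sqrt(w**2 + 2*w + 3) - w is an ∞ − ∞ stalemate; its conjugate partner breaks the tie.


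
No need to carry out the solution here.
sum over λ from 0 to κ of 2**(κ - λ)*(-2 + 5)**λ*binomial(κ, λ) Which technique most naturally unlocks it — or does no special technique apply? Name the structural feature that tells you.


Verdict: the binomial theorem — binomial coefficients against complementary powers of (-2 + 5) and 2: recognize the binomial expansion and resum.


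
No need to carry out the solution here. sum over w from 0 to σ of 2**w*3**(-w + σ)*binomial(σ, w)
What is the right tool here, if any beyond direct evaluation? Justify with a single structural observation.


Method: the binomial theorem — binomial(σ, w) weighting matched powers of 2 and 3 is the expanded form of (2 + 3)^σ — fold it back up.


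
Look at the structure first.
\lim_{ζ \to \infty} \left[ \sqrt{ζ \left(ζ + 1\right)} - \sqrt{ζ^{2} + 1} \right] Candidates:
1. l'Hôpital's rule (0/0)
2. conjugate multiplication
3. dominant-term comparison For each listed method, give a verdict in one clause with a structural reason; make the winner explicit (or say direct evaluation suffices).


Technique: conjugate multiplication — divergence minus divergence hides a finite answer — expose it by pairing \sqrt{ζ \left(ζ + 1\right)} - \sqrt{ζ^{2} + 1} with its conjugate.
- l'Hôpital's rule (0/0): substitution produces ∞ − ∞ rather than a vanishing quotient; the rule needs a 0/0 ratio to act on.
- conjugate multiplication: applicable, and directly so.
- dominant-term comparison: no dominant-degree comparison decides it.


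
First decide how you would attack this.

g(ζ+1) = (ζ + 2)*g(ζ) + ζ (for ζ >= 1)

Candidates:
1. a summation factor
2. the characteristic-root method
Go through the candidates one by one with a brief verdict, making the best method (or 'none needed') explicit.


Method: a summation factor — an index-dependent multiplier ζ + 2 rules out characteristic roots; a summation factor converts it to a pure difference.
- a summation factor: yes — fits the structure here.
- the characteristic-root method — an index-dependent weight blocks the pure exponential ansatz.


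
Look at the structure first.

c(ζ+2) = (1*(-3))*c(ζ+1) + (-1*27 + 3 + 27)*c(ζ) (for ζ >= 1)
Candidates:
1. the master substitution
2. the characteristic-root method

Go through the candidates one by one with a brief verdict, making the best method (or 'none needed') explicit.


Diagnosis: the characteristic-root method — because shifting ζ leaves the equation's coefficients unchanged, exponential trials reduce it to algebra.
- the master substitution — there is no divide-the-index recursive argument.
- the characteristic-root method: applies; the problem has the shape this method handles.


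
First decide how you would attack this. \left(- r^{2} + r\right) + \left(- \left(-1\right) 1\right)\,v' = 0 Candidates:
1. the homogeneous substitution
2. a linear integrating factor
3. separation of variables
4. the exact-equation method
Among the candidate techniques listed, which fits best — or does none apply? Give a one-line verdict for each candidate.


Technique: no special technique — solved for the derivative, no v appears — this is antidifferentiation in r wearing ODE clothing.
- the homogeneous substitution — the slope changes under joint rescaling, failing the degree-zero test.
- a linear integrating factor: the linear template holds only trivially here (the unknown is absent, so the coefficient is zero) — the method is not the natural label.
- separation of variables: with no unknown in the slope, separating variables is a formality — the equation integrates directly.
- the exact-equation method: with the unknown absent from both coefficients, the cross-partial test holds emptily — nothing for the exact method to work on.


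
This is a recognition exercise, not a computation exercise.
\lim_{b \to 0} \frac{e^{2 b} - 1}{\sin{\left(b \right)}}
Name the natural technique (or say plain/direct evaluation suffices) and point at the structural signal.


Method: l'Hôpital's rule (0/0) — both numerator and denominator vanish at 0: the genuine 0/0 indeterminate that l'Hôpital exists for. One could equally expand both pieces locally and compare leading terms; the rule does that in one stroke.


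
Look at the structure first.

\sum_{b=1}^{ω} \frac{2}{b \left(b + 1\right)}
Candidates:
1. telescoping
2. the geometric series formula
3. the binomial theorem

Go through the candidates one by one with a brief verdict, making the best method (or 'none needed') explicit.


Verdict: telescoping — split \frac{2}{b \left(b + 1\right)} by partial fractions and the pieces are one function at shifted arguments — interior terms cancel.
- telescoping — yes — fits the structure here.
- the geometric series formula — dividing successive terms gives an index-dependent quantity, not a constant.
- the binomial theorem — there is no sum-raised-to-a-power identity hiding in these terms.


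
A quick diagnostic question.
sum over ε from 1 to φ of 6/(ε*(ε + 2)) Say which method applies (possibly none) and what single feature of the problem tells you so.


Best approach: telescoping — rewrite 6/(ε*(ε + 2)) as simple fractions and successive terms eat each other — only the edges survive.


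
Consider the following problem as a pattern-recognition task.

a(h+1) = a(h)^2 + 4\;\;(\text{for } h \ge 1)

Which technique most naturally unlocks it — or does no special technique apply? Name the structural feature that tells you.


Method: no special technique — the new term depends nonlinearly on the old ones, which disqualifies every superposition-based technique.


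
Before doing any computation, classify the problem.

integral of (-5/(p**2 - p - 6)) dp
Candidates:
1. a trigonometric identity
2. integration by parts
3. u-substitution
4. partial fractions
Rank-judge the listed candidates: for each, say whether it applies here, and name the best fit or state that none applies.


Best approach: partial fractions — once p**2 - p - 6 is factored, each root contributes a simple-fraction term; integrate them one at a time.
- a trigonometric identity: with no trigonometric functions present, identity rewriting has no target.
- integration by parts: the integrand does not split as a nonconstant polynomial times an exp, sine, cosine of a linear argument, or logarithm — no polynomial-kernel parts product to differentiate one side of.
- u-substitution — no subexpression of the integrand serves as a whole-integral substitution inner — individual terms may offer their own, but none carries its derivative as a factor of the full integrand; a working change of variable would have to be constructed from outside the expression.
- partial fractions — a fit — the right tool for this form.


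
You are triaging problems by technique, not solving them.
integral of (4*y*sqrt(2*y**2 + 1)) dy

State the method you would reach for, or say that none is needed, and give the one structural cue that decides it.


Technique: u-substitution — a chain-rule shadow: 4*y alongside a function of 2*y**2 + 1 means u = 2*y**2 + 1 unwinds the composition in one step.


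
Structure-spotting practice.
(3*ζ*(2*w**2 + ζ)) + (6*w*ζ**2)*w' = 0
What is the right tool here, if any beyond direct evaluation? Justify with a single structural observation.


Best approach: the exact-equation method — because the two cross partials coincide, the form is conservative as written — recover its potential in (ζ, w).


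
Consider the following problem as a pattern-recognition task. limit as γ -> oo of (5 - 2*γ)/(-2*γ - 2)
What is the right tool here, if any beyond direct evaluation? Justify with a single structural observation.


Method: dominant-term comparison — as γ grows, only the highest-degree terms matter — compare leading terms and read the limit off. Differentiating the expression as a single quotient would eventually settle it as well; matching dominant growth settles it immediately.


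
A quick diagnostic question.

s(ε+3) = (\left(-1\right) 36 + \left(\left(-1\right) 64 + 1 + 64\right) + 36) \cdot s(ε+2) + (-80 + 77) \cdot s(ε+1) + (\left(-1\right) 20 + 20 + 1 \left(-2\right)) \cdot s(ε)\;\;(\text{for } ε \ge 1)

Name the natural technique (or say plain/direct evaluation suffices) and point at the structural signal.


Diagnosis: the characteristic-root method — because shifting ε leaves the equation's coefficients unchanged, exponential trials reduce it to algebra.


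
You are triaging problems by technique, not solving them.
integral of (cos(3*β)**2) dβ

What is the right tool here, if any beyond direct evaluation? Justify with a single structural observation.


Diagnosis: a trigonometric identity — cos(3*β)**2 carries an even exponent — trade it for double-angle cosines before integrating.


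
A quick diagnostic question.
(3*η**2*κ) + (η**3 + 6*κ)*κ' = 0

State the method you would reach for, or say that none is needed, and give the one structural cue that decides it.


Technique: the exact-equation method — the cross partial derivatives of 3*η**2*κ and η**3 + 6*κ agree, so the left side is the total differential of one potential in η and κ.


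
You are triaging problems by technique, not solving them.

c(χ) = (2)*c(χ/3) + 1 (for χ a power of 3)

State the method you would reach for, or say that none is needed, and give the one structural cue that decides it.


Verdict: the master substitution — the argument χ/3 divides the index by 3; the standard χ = 3^m substitution converts it to a constant-shift recurrence.


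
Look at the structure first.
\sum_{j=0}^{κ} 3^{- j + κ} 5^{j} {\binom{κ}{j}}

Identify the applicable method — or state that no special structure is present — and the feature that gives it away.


Method: the binomial theorem — terms weighting {\binom{κ}{j}} against matched powers of 5 and 3 reassemble into (5 + 3)^κ by the binomial theorem.


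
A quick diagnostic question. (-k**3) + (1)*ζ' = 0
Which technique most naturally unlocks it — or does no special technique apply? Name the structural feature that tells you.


Technique: no special technique — the slope is a function of k alone, so integrate both sides directly.


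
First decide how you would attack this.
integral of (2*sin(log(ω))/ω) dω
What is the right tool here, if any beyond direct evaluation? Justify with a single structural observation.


Technique: u-substitution — structure check: outer function, inner expression log(ω), inner derivative as a factor — the classic u = log(ω) pattern.


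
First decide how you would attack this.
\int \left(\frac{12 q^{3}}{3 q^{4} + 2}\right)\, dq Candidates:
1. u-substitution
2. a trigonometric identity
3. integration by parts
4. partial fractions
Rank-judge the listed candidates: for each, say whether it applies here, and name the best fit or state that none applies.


Best approach: u-substitution — spotting that 12 q^{3} is a constant multiple of the derivative of 3 q^{4} + 2 is the key observation — substitute u = 3 q^{4} + 2 and the integral becomes one-dimensional in u.
- u-substitution: yes — fits the structure here.
- a trigonometric identity — there is no trigonometric structure at all — the integrand carries no sine or cosine to rewrite.
- integration by parts — no split into a nonconstant polynomial times one of the standard kernels — exp, sine, or cosine of a linear argument, or a logarithm — applies here.
- partial fractions: proper and rational, yes, but the denominator has no factorization over the rationals to exploit.


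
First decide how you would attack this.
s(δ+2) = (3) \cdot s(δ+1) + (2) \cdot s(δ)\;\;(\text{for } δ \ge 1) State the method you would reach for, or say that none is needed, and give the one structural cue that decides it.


Best approach: the characteristic-root method — constant coefficients and linearity mean the ansatz r^δ reduces it to solving the characteristic polynomial.


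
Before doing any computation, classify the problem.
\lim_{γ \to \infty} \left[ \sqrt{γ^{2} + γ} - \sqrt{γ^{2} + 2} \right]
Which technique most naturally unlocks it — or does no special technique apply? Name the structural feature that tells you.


Verdict: conjugate multiplication — turning the difference into a conjugate-rationalized ratio makes the limit readable.


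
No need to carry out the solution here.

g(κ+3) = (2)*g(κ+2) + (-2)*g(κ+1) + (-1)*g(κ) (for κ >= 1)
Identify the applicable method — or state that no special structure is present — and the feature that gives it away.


Verdict: the characteristic-root method — the recurrence is linear and homogeneous with constant coefficients, so the ansatz r^κ turns it into a polynomial equation for r.


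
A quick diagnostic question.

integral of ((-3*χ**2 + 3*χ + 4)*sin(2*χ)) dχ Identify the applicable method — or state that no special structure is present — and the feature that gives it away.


Best approach: integration by parts — -3*χ**2 + 3*χ + 4 dies after finitely many derivatives while sin(2*χ) cycles under integration — the tabular/parts setup.


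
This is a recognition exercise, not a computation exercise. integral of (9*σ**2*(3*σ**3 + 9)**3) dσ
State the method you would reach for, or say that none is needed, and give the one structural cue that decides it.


Verdict: u-substitution — 9*σ**2 matches the derivative of 3*σ**3 + 9 up to a constant; with u = 3*σ**3 + 9 the whole integrand folds into a function of u alone. Expanding everything out would also get there; the substitution is the systematic route.


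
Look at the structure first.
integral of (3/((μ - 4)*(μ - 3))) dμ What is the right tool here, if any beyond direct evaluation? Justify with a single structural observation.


Best approach: partial fractions — a proper rational integrand whose denominator splits into simpler factors — decompose into partial fractions first.


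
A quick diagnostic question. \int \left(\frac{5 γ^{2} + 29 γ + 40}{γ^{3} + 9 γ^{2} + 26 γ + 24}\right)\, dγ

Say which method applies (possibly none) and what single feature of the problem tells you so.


Best approach: partial fractions — γ^{3} + 9 γ^{2} + 26 γ + 24 splits into linear pieces, so the quotient is a sum of simple fractions — decompose before integrating.


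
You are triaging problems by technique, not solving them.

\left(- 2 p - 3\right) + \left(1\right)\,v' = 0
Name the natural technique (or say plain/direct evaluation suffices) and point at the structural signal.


Diagnosis: no special technique — with v absent the equation is not coupled at all: direct integration in p.


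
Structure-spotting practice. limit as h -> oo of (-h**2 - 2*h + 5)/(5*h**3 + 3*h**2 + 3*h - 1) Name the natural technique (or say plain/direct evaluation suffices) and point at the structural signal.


Verdict: dominant-term comparison — divide by the highest power of h present: lower-order terms vanish and the dominant ratio remains. l'Hôpital's at-infinity variant applies to the expression viewed as a single quotient; the leading-term comparison is the direct route.


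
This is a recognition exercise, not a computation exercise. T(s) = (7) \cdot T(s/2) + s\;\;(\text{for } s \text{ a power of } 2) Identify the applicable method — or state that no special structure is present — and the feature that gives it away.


Diagnosis: the master substitution — treat m = log base 2 of s as the new clock: one recursion step advances m by one while s scales by 2.
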